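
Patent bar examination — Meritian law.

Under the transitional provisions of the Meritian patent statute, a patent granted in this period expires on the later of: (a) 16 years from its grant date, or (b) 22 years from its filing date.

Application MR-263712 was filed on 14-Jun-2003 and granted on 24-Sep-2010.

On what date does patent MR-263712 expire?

September 24, 2026

(a) grant + 16 years → 24 September 2026.
(b) filing + 22 years → 14 June 2025.
Later of the two: 24 September 2026.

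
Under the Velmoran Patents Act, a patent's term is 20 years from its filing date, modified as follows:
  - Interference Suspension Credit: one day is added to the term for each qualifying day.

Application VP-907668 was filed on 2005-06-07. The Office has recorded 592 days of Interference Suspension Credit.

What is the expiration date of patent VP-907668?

2027-01-20

Base term: filing date + 20 years → 7 June 2025.
Interference Suspension Credit: +592 days → 20 January 2027.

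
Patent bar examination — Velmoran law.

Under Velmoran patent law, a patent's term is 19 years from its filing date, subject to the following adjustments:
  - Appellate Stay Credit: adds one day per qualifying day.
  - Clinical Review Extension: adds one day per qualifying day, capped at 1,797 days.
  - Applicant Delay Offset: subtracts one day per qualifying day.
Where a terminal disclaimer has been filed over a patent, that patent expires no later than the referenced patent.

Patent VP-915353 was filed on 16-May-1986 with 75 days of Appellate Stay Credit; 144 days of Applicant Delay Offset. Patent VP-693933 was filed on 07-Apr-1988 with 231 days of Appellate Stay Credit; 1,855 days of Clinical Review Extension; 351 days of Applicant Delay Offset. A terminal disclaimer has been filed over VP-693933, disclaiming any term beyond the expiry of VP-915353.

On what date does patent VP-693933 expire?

Natural term of VP-693933:
  Base: filing + 19 years → 7 April 2007.
  Appellate Stay Credit: +231 days → 24 November 2007.
  Clinical Review Extension: 1855 days claimed exceeds the 1797-day cap, so +1797 days → 25 October 2012.
  Applicant Delay Offset: −351 days → 9 November 2011.
Expiry of referenced patent VP-915353:
  Base: filing + 19 years → 16 May 2005.
  Appellate Stay Credit: +75 days → 30 July 2005.
  Applicant Delay Offset: −144 days → 8 March 2005.
Terminal disclaimer: VP-693933 expires on the earlier of 9 November 2011 and 8 March 2005.

March 8, 2005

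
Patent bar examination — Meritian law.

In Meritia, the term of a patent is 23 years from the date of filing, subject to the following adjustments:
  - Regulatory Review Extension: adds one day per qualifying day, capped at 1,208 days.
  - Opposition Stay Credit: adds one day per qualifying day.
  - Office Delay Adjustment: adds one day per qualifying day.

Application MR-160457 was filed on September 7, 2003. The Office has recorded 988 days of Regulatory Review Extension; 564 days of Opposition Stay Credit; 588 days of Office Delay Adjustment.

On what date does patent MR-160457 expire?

July 17, 2032

Base term: filing date + 23 years → 7 September 2026.
Regulatory Review Extension: 988 days (within the 1208-day cap) → +988 days → 22 May 2029.
Opposition Stay Credit: +564 days → 7 December 2030.
Office Delay Adjustment: +588 days → 17 July 2032.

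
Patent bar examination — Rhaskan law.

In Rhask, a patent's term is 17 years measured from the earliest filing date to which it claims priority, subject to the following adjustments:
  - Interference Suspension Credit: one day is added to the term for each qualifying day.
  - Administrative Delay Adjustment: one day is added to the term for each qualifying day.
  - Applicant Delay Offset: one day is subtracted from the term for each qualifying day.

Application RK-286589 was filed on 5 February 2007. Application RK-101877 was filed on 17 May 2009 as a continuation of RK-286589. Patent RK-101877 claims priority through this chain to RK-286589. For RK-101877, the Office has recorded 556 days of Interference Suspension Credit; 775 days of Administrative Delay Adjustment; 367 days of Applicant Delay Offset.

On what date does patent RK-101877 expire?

2026-09-26

Earliest priority filing: 5 February 2007.
Base term: 5 February 2007 + 17 years → 5 February 2024.
Interference Suspension Credit: +556 days → 14 August 2025.
Administrative Delay Adjustment: +775 days → 28 September 2027.
Applicant Delay Offset: −367 days → 26 September 2026.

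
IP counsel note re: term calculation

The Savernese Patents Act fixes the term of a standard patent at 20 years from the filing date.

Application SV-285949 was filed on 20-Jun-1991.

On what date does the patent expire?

2011-06-20

Filing date + 20 years → 20 June 2011.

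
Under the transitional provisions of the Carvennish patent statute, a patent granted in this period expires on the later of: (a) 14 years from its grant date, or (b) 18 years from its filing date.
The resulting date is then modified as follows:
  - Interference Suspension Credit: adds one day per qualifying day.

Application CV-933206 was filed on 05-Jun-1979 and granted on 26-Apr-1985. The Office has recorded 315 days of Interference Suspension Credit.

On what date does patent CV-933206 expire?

(a) grant + 14 years → 26 April 1999.
(b) filing + 18 years → 5 June 1997.
Later of the two: 26 April 1999.
Interference Suspension Credit: +315 days → 6 March 2000.

2000-03-06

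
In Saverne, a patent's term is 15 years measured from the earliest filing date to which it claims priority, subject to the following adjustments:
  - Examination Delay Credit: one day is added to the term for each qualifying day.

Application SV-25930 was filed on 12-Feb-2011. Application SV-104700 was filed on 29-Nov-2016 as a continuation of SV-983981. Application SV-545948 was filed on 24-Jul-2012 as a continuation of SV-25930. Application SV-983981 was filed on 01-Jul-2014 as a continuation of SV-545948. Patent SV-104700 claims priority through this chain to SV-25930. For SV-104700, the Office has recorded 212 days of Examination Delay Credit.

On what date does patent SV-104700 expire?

2026-09-12

Earliest priority filing: 12 February 2011.
Base term: 12 February 2011 + 15 years → 12 February 2026.
Examination Delay Credit: +212 days → 12 September 2026.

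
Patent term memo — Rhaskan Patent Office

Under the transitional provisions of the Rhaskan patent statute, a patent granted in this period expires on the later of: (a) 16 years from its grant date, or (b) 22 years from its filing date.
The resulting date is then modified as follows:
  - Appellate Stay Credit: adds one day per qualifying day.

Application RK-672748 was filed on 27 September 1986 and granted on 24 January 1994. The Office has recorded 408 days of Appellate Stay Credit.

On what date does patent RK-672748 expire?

March 8, 2011

(a) grant + 16 years → 24 January 2010.
(b) filing + 22 years → 27 September 2008.
Later of the two: 24 January 2010.
Appellate Stay Credit: +408 days → 8 March 2011.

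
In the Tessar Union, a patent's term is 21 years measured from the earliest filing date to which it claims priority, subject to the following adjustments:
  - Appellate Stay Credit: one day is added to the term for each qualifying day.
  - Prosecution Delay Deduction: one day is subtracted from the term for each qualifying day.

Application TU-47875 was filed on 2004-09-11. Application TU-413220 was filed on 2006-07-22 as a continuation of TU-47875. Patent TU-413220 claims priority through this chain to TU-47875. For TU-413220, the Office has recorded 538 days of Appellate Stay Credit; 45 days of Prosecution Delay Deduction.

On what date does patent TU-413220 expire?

January 17, 2027

Earliest priority filing: 11 September 2004.
Base term: 11 September 2004 + 21 years → 11 September 2025.
Appellate Stay Credit: +538 days → 3 March 2027.
Prosecution Delay Deduction: −45 days → 17 January 2027.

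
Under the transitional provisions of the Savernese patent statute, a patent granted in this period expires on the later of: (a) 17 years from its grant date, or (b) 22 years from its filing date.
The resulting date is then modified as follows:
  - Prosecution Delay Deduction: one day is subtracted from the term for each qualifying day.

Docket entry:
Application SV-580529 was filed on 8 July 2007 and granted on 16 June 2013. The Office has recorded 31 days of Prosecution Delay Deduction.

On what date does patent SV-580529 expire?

(a) grant + 17 years → 16 June 2030.
(b) filing + 22 years → 8 July 2029.
Later of the two: 16 June 2030.
Prosecution Delay Deduction: −31 days → 16 May 2030.

May 16, 2030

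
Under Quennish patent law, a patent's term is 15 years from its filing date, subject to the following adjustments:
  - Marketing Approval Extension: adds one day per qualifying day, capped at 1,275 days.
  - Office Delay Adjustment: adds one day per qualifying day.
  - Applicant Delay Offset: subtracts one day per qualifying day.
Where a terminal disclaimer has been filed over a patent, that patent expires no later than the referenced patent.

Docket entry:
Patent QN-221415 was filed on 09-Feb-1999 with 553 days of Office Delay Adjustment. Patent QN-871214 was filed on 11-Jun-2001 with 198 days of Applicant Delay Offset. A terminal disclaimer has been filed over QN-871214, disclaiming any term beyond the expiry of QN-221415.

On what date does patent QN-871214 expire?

2015-08-16

Natural term of QN-871214:
  Base: filing + 15 years → 11 June 2016.
  Applicant Delay Offset: −198 days → 26 November 2015.
Expiry of referenced patent QN-221415:
  Base: filing + 15 years → 9 February 2014.
  Office Delay Adjustment: +553 days → 16 August 2015.
Terminal disclaimer: QN-871214 expires on the earlier of 26 November 2015 and 16 August 2015.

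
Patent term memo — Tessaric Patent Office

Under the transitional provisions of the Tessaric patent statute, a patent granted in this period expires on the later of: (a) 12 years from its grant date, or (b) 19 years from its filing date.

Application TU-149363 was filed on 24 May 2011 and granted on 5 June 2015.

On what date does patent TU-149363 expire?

(a) grant + 12 years → 5 June 2027.
(b) filing + 19 years → 24 May 2030.
Later of the two: 24 May 2030.

May 24, 2030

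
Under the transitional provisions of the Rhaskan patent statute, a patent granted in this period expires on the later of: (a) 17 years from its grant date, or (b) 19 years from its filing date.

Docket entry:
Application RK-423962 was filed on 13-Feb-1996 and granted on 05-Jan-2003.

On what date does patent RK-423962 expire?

(a) grant + 17 years → 5 January 2020.
(b) filing + 19 years → 13 February 2015.
Later of the two: 5 January 2020.

January 5, 2020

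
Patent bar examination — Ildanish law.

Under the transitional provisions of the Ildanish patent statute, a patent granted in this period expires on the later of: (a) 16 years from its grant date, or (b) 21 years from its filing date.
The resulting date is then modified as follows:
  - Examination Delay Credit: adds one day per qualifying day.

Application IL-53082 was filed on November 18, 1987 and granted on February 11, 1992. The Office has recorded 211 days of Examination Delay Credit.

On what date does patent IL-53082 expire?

2009-06-17

(a) grant + 16 years → 11 February 2008.
(b) filing + 21 years → 18 November 2008.
Later of the two: 18 November 2008.
Examination Delay Credit: +211 days → 17 June 2009.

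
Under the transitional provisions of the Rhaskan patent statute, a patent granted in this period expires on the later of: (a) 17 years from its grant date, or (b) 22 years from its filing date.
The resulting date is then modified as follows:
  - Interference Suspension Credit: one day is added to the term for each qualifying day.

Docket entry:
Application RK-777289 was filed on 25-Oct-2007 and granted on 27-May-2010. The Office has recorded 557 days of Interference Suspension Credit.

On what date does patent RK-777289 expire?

(a) grant + 17 years → 27 May 2027.
(b) filing + 22 years → 25 October 2029.
Later of the two: 25 October 2029.
Interference Suspension Credit: +557 days → 5 May 2031.

May 5, 2031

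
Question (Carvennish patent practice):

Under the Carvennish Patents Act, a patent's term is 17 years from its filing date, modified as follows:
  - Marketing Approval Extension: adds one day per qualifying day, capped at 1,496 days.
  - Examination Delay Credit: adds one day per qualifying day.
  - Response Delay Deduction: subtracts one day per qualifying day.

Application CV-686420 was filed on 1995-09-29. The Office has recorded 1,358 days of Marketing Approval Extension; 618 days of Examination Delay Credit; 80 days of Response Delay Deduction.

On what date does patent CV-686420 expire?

Base term: filing date + 17 years → 29 September 2012.
Marketing Approval Extension: 1358 days (within the 1496-day cap) → +1358 days → 18 June 2016.
Examination Delay Credit: +618 days → 26 February 2018.
Response Delay Deduction: −80 days → 8 December 2017.

2017-12-08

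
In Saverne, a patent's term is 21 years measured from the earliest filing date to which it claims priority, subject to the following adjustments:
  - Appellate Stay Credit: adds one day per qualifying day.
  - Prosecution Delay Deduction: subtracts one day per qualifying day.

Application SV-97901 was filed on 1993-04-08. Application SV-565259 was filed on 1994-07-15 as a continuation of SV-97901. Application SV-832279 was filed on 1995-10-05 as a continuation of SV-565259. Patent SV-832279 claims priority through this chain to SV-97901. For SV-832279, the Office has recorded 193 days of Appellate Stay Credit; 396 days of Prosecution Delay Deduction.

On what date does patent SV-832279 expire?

September 17, 2013

Earliest priority filing: 8 April 1993.
Base term: 8 April 1993 + 21 years → 8 April 2014.
Appellate Stay Credit: +193 days → 18 October 2014.
Prosecution Delay Deduction: −396 days → 17 September 2013.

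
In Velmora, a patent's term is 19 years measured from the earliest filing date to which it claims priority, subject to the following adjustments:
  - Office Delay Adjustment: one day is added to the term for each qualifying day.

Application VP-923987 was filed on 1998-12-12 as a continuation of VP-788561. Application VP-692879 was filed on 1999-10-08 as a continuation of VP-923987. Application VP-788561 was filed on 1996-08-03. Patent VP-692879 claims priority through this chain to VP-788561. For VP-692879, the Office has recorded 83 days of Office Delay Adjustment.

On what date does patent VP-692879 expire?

Earliest priority filing: 3 August 1996.
Base term: 3 August 1996 + 19 years → 3 August 2015.
Office Delay Adjustment: +83 days → 25 October 2015.

2015-10-25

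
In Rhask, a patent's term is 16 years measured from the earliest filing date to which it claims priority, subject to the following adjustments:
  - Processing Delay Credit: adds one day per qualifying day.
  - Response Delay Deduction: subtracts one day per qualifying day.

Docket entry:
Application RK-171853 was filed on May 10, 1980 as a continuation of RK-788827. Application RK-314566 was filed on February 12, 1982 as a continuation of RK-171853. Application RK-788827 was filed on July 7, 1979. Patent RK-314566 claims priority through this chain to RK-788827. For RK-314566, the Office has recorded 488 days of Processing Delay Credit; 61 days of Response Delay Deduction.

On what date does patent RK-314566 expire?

Earliest priority filing: 7 July 1979.
Base term: 7 July 1979 + 16 years → 7 July 1995.
Processing Delay Credit: +488 days → 6 November 1996.
Response Delay Deduction: −61 days → 6 September 1996.

September 6, 1996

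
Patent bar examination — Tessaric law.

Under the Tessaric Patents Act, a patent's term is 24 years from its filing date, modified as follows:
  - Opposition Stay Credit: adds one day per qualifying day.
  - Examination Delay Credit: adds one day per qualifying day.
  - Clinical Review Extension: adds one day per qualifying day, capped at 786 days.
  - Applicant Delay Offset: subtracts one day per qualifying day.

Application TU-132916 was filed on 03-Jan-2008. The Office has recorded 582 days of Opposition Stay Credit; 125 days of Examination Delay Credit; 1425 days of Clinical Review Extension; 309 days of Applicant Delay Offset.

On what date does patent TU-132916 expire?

Base term: filing date + 24 years → 3 January 2032.
Opposition Stay Credit: +582 days → 7 August 2033.
Examination Delay Credit: +125 days → 10 December 2033.
Clinical Review Extension: 1425 days claimed exceeds the 786-day cap, so +786 days → 4 February 2036.
Applicant Delay Offset: −309 days → 1 April 2035.

April 1, 2035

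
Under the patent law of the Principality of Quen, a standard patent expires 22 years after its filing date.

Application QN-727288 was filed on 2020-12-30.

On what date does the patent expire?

December 30, 2042

Filing date + 22 years → 30 December 2042.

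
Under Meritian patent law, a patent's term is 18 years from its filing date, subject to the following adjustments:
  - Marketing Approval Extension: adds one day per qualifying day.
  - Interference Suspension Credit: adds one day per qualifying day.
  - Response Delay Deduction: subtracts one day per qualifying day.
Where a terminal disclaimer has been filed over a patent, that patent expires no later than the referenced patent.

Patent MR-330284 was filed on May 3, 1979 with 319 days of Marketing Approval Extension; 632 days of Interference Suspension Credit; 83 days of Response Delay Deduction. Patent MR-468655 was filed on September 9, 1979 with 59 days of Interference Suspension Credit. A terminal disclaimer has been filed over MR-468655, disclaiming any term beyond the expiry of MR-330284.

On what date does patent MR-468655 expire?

November 7, 1997

Natural term of MR-468655:
  Base: filing + 18 years → 9 September 1997.
  Interference Suspension Credit: +59 days → 7 November 1997.
Expiry of referenced patent MR-330284:
  Base: filing + 18 years → 3 May 1997.
  Marketing Approval Extension: +319 days → 18 March 1998.
  Interference Suspension Credit: +632 days → 10 December 1999.
  Response Delay Deduction: −83 days → 18 September 1999.
Terminal disclaimer: MR-468655 expires on the earlier of 7 November 1997 and 18 September 1999.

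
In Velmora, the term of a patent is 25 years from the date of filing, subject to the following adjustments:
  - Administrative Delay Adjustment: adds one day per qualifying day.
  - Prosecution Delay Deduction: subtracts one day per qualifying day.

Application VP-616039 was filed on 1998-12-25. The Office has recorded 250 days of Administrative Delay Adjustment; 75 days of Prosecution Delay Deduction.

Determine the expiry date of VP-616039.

2024-06-17

Base term: filing date + 25 years → 25 December 2023.
Administrative Delay Adjustment: +250 days → 31 August 2024.
Prosecution Delay Deduction: −75 days → 17 June 2024.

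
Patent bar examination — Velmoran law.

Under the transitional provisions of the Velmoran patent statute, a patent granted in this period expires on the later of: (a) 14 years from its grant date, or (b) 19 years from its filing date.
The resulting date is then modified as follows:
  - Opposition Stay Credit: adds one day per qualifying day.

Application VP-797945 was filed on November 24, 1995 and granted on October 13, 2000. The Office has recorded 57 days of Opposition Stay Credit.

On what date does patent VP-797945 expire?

(a) grant + 14 years → 13 October 2014.
(b) filing + 19 years → 24 November 2014.
Later of the two: 24 November 2014.
Opposition Stay Credit: +57 days → 20 January 2015.

January 20, 2015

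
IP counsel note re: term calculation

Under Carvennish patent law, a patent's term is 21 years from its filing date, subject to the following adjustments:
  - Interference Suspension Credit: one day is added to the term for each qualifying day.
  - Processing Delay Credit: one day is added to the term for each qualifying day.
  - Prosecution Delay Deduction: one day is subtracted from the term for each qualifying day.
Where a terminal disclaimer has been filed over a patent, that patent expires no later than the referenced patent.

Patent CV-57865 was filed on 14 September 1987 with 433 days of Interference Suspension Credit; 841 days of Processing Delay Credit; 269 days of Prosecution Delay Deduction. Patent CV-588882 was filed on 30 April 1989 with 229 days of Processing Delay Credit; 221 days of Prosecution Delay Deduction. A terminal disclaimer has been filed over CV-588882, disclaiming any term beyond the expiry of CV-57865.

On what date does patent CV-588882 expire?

2010-05-08

Natural term of CV-588882:
  Base: filing + 21 years → 30 April 2010.
  Processing Delay Credit: +229 days → 15 December 2010.
  Prosecution Delay Deduction: −221 days → 8 May 2010.
Expiry of referenced patent CV-57865:
  Base: filing + 21 years → 14 September 2008.
  Interference Suspension Credit: +433 days → 21 November 2009.
  Processing Delay Credit: +841 days → 11 March 2012.
  Prosecution Delay Deduction: −269 days → 16 June 2011.
Terminal disclaimer: CV-588882 expires on the earlier of 8 May 2010 and 16 June 2011.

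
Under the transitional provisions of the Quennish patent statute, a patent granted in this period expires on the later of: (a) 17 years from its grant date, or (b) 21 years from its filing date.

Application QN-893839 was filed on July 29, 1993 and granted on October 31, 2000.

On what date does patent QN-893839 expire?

October 31, 2017

(a) grant + 17 years → 31 October 2017.
(b) filing + 21 years → 29 July 2014.
Later of the two: 31 October 2017.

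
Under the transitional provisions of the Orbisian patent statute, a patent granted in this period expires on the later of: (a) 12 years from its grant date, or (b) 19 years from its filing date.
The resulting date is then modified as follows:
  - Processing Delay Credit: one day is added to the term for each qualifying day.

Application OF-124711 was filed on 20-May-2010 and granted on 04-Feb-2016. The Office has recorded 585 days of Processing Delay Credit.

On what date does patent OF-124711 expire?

(a) grant + 12 years → 4 February 2028.
(b) filing + 19 years → 20 May 2029.
Later of the two: 20 May 2029.
Processing Delay Credit: +585 days → 26 December 2030.

December 26, 2030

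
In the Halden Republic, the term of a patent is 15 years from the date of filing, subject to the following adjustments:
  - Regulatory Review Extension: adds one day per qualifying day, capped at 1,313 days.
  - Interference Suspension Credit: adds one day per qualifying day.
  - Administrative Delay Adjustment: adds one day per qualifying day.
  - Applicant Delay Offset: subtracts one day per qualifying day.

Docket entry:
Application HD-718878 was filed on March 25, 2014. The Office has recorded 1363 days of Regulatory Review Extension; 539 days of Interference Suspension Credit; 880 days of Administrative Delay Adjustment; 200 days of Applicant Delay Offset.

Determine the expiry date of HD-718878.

Base term: filing date + 15 years → 25 March 2029.
Regulatory Review Extension: 1363 days claimed exceeds the 1313-day cap, so +1313 days → 28 October 2032.
Interference Suspension Credit: +539 days → 20 April 2034.
Administrative Delay Adjustment: +880 days → 16 September 2036.
Applicant Delay Offset: −200 days → 29 February 2036.

2036-02-29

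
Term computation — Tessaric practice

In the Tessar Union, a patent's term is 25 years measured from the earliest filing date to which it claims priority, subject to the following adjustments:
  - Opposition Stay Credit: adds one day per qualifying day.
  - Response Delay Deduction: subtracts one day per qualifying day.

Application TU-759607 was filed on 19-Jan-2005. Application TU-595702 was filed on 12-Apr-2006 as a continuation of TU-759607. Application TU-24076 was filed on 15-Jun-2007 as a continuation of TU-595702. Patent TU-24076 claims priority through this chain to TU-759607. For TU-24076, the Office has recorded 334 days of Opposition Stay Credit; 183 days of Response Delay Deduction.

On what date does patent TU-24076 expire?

Earliest priority filing: 19 January 2005.
Base term: 19 January 2005 + 25 years → 19 January 2030.
Opposition Stay Credit: +334 days → 19 December 2030.
Response Delay Deduction: −183 days → 19 June 2030.

2030-06-19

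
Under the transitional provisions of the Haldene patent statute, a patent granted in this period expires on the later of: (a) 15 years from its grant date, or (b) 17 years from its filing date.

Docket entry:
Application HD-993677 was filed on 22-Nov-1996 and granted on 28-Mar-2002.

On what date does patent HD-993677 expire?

2017-03-28

(a) grant + 15 years → 28 March 2017.
(b) filing + 17 years → 22 November 2013.
Later of the two: 28 March 2017.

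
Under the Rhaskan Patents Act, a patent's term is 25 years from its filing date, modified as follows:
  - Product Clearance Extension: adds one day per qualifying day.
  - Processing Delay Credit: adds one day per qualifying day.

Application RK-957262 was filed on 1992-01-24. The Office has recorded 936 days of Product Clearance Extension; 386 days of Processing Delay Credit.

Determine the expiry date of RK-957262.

September 7, 2020

Base term: filing date + 25 years → 24 January 2017.
Product Clearance Extension: +936 days → 18 August 2019.
Processing Delay Credit: +386 days → 7 September 2020.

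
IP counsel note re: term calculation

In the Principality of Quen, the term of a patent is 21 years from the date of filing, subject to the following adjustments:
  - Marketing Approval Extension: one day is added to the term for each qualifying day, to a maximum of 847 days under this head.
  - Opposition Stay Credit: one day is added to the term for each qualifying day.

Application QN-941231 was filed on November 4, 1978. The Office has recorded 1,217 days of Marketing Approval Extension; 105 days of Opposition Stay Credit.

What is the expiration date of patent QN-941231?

Base term: filing date + 21 years → 4 November 1999.
Marketing Approval Extension: 1217 days claimed exceeds the 847-day cap, so +847 days → 28 February 2002.
Opposition Stay Credit: +105 days → 13 June 2002.

June 13, 2002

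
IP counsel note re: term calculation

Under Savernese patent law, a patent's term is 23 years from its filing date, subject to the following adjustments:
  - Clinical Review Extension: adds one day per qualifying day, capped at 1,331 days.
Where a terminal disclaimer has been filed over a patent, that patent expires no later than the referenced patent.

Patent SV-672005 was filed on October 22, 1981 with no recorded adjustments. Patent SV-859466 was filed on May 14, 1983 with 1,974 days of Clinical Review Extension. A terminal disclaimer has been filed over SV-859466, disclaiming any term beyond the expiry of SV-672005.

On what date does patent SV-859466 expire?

Natural term of SV-859466:
  Base: filing + 23 years → 14 May 2006.
  Clinical Review Extension: 1974 days claimed exceeds the 1331-day cap, so +1331 days → 4 January 2010.
Expiry of referenced patent SV-672005:
  Base: filing + 23 years → 22 October 2004.
Terminal disclaimer: SV-859466 expires on the earlier of 4 January 2010 and 22 October 2004.

2004-10-22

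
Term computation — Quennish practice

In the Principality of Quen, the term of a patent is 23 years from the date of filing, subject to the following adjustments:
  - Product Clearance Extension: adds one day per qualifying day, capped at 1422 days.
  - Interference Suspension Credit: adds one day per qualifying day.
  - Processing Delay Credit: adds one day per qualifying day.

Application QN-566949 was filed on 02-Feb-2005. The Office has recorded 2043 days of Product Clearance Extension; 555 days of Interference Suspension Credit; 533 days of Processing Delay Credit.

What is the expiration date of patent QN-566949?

December 17, 2034

Base term: filing date + 23 years → 2 February 2028.
Product Clearance Extension: 2043 days claimed exceeds the 1422-day cap, so +1422 days → 25 December 2031.
Interference Suspension Credit: +555 days → 2 July 2033.
Processing Delay Credit: +533 days → 17 December 2034.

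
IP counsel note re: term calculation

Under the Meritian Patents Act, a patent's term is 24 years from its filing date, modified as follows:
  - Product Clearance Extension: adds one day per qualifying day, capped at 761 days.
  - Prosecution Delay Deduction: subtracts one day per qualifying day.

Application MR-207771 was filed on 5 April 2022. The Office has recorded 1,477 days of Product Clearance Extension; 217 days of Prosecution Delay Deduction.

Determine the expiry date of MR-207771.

Base term: filing date + 24 years → 5 April 2046.
Product Clearance Extension: 1477 days claimed exceeds the 761-day cap, so +761 days → 5 May 2048.
Prosecution Delay Deduction: −217 days → 1 October 2047.

2047-10-01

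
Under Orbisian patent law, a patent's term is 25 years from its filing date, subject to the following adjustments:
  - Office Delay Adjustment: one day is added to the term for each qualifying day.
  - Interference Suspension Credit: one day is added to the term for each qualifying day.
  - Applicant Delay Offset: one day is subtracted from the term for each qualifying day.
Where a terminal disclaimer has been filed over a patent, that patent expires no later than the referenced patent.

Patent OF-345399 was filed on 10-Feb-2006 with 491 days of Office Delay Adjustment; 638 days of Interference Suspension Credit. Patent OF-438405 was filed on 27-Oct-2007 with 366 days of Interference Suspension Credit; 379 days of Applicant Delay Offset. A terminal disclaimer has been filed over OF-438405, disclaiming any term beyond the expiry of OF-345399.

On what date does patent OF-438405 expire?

2032-10-14

Natural term of OF-438405:
  Base: filing + 25 years → 27 October 2032.
  Interference Suspension Credit: +366 days → 28 October 2033.
  Applicant Delay Offset: −379 days → 14 October 2032.
Expiry of referenced patent OF-345399:
  Base: filing + 25 years → 10 February 2031.
  Office Delay Adjustment: +491 days → 15 June 2032.
  Interference Suspension Credit: +638 days → 15 March 2034.
Terminal disclaimer: OF-438405 expires on the earlier of 14 October 2032 and 15 March 2034.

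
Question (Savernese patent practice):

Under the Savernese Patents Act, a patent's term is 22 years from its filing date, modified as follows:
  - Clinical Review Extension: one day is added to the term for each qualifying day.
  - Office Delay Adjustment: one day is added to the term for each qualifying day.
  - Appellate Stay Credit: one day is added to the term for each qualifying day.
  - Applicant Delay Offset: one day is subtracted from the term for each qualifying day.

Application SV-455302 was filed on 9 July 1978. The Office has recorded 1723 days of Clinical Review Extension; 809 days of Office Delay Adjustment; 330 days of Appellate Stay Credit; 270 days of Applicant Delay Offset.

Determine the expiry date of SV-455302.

Base term: filing date + 22 years → 9 July 2000.
Clinical Review Extension: +1723 days → 28 March 2005.
Office Delay Adjustment: +809 days → 15 June 2007.
Appellate Stay Credit: +330 days → 10 May 2008.
Applicant Delay Offset: −270 days → 14 August 2007.

2007-08-14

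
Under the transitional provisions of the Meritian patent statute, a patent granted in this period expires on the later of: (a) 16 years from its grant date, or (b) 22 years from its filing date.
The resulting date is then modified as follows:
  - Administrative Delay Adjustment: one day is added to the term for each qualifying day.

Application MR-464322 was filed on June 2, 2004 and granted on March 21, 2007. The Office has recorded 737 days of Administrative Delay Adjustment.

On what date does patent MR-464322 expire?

(a) grant + 16 years → 21 March 2023.
(b) filing + 22 years → 2 June 2026.
Later of the two: 2 June 2026.
Administrative Delay Adjustment: +737 days → 8 June 2028.

2028-06-08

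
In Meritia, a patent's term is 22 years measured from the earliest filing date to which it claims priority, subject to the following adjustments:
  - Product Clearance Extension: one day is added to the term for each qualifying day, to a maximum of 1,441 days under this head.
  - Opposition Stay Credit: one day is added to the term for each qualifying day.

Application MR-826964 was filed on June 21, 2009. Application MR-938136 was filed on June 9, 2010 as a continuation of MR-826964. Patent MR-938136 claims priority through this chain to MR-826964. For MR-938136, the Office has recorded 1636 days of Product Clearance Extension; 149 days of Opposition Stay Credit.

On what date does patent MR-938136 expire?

Earliest priority filing: 21 June 2009.
Base term: 21 June 2009 + 22 years → 21 June 2031.
Product Clearance Extension: 1636 days claimed exceeds the 1441-day cap, so +1441 days → 1 June 2035.
Opposition Stay Credit: +149 days → 28 October 2035.

2035-10-28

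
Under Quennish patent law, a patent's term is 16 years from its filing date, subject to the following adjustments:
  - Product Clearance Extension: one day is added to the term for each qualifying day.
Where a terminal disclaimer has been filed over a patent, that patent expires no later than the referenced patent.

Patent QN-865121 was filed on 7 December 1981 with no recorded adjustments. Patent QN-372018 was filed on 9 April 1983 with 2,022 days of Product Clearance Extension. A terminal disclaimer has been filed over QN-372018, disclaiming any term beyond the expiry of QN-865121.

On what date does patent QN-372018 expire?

1997-12-07

Natural term of QN-372018:
  Base: filing + 16 years → 9 April 1999.
  Product Clearance Extension: +2022 days → 21 October 2004.
Expiry of referenced patent QN-865121:
  Base: filing + 16 years → 7 December 1997.
Terminal disclaimer: QN-372018 expires on the earlier of 21 October 2004 and 7 December 1997.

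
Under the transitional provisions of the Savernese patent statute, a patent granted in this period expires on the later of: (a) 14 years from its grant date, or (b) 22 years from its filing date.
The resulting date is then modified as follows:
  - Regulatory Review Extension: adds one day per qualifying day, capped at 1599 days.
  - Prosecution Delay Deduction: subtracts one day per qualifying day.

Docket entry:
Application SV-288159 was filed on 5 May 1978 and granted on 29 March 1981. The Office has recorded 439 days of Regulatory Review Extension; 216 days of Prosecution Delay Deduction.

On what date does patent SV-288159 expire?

December 14, 2000

(a) grant + 14 years → 29 March 1995.
(b) filing + 22 years → 5 May 2000.
Later of the two: 5 May 2000.
Regulatory Review Extension: 439 days (within the 1599-day cap) → +439 days → 18 July 2001.
Prosecution Delay Deduction: −216 days → 14 December 2000.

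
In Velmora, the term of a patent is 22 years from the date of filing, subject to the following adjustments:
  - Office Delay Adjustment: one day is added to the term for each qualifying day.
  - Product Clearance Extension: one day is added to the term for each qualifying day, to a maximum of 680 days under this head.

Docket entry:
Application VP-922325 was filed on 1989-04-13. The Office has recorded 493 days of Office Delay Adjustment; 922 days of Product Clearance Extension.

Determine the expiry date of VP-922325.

June 29, 2014

Base term: filing date + 22 years → 13 April 2011.
Office Delay Adjustment: +493 days → 18 August 2012.
Product Clearance Extension: 922 days claimed exceeds the 680-day cap, so +680 days → 29 June 2014.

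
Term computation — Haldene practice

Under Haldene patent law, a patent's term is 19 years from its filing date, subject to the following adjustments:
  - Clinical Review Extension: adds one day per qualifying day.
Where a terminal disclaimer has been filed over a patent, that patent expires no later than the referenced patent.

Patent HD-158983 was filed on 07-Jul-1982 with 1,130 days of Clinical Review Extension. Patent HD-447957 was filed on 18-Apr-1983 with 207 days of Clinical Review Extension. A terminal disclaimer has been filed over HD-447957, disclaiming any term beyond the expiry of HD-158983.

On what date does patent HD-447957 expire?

2002-11-11

Natural term of HD-447957:
  Base: filing + 19 years → 18 April 2002.
  Clinical Review Extension: +207 days → 11 November 2002.
Expiry of referenced patent HD-158983:
  Base: filing + 19 years → 7 July 2001.
  Clinical Review Extension: +1130 days → 10 August 2004.
Terminal disclaimer: HD-447957 expires on the earlier of 11 November 2002 and 10 August 2004.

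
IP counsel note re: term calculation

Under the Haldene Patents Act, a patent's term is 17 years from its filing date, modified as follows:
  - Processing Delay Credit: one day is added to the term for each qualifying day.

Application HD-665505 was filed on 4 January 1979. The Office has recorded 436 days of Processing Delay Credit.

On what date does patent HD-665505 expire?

Base term: filing date + 17 years → 4 January 1996.
Processing Delay Credit: +436 days → 15 March 1997.

March 15, 1997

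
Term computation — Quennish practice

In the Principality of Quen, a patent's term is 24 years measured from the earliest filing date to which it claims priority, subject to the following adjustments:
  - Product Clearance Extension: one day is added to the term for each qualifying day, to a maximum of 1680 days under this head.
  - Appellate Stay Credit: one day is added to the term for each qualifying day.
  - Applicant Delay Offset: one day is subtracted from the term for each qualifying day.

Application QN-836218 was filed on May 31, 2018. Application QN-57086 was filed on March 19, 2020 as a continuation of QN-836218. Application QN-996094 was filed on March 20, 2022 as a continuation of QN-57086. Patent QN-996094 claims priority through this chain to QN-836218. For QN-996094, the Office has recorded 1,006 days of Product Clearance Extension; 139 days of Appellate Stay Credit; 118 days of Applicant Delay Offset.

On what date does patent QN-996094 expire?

March 23, 2045

Earliest priority filing: 31 May 2018.
Base term: 31 May 2018 + 24 years → 31 May 2042.
Product Clearance Extension: 1006 days (within the 1680-day cap) → +1006 days → 2 March 2045.
Appellate Stay Credit: +139 days → 19 July 2045.
Applicant Delay Offset: −118 days → 23 March 2045.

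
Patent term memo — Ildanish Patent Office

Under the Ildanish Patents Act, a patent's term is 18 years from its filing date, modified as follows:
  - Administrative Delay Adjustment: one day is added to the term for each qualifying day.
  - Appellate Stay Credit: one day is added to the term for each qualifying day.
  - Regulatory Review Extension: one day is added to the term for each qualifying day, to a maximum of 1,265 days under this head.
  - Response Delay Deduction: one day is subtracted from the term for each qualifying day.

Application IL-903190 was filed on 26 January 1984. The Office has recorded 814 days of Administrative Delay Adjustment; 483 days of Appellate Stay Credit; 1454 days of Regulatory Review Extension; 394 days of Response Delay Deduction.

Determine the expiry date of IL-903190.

Base term: filing date + 18 years → 26 January 2002.
Administrative Delay Adjustment: +814 days → 19 April 2004.
Appellate Stay Credit: +483 days → 15 August 2005.
Regulatory Review Extension: 1454 days claimed exceeds the 1265-day cap, so +1265 days → 31 January 2009.
Response Delay Deduction: −394 days → 3 January 2008.

2008-01-03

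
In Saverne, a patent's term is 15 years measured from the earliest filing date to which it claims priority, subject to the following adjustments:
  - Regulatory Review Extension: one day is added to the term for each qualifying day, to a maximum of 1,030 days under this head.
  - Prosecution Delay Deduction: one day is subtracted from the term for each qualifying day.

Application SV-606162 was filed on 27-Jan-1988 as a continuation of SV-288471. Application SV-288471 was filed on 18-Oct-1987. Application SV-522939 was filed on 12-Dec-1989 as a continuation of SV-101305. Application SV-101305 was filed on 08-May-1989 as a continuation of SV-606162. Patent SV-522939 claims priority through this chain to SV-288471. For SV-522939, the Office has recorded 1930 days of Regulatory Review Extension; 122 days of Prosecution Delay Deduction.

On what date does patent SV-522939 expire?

Earliest priority filing: 18 October 1987.
Base term: 18 October 1987 + 15 years → 18 October 2002.
Regulatory Review Extension: 1930 days claimed exceeds the 1030-day cap, so +1030 days → 13 August 2005.
Prosecution Delay Deduction: −122 days → 13 April 2005.

April 13, 2005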